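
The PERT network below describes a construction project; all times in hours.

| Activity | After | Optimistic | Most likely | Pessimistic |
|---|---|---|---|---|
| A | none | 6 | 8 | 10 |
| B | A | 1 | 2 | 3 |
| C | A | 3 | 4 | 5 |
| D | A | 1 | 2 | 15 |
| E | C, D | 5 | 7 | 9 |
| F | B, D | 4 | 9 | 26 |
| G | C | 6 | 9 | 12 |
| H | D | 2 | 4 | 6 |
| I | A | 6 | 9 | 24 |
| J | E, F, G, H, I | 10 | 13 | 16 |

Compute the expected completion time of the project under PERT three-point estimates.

te_A = (6 + 4·8 + 10)/6 = 48/6 = 8
te_B = (1 + 4·2 + 3)/6 = 12/6 = 2
te_C = (3 + 4·4 + 5)/6 = 24/6 = 4
te_D = (1 + 4·2 + 15)/6 = 24/6 = 4
te_E = (5 + 4·7 + 9)/6 = 42/6 = 7
te_F = (4 + 4·9 + 26)/6 = 66/6 = 11
te_G = (6 + 4·9 + 12)/6 = 54/6 = 9
te_H = (2 + 4·4 + 6)/6 = 24/6 = 4
te_I = (6 + 4·9 + 24)/6 = 66/6 = 11
te_J = (10 + 4·13 + 16)/6 = 78/6 = 13

Forward pass:
ES_A = 0; EF_A = 8
ES_B = 8; EF_B = 8+2 = 10
ES_C = 8; EF_C = 8+4 = 12
ES_D = 8; EF_D = 8+4 = 12
ES_E = max(EF_C=12, EF_D=12) = 12; EF_E = 12+7 = 19
ES_F = max(EF_B=10, EF_D=12) = 12; EF_F = 12+11 = 23
ES_G = 12; EF_G = 12+9 = 21
ES_H = 12; EF_H = 12+4 = 16
ES_I = 8; EF_I = 8+11 = 19
ES_J = max(EF_E=19, EF_F=23, EF_G=21, EF_H=16, EF_I=19) = 23; EF_J = 23+13 = 36
Expected project duration μ = 36 hours. Critical path: A → D → F → J.

36 hours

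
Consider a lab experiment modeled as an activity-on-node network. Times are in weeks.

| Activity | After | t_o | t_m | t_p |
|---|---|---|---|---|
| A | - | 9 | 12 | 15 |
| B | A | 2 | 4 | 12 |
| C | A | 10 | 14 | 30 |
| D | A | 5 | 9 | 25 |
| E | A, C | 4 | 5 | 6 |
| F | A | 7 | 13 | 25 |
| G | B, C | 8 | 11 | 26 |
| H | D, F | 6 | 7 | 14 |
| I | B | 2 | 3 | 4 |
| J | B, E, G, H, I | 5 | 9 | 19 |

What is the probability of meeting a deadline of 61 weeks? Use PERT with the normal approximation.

0.974

te_A = (9 + 4·12 + 15)/6 = 72/6 = 12; σ²_A = ((15−9)/6)² = 1.000
te_B = (2 + 4·4 + 12)/6 = 30/6 = 5; σ²_B = ((12−2)/6)² = 2.778
te_C = (10 + 4·14 + 30)/6 = 96/6 = 16; σ²_C = ((30−10)/6)² = 11.111
te_D = (5 + 4·9 + 25)/6 = 66/6 = 11; σ²_D = ((25−5)/6)² = 11.111
te_E = (4 + 4·5 + 6)/6 = 30/6 = 5; σ²_E = ((6−4)/6)² = 0.111
te_F = (7 + 4·13 + 25)/6 = 84/6 = 14; σ²_F = ((25−7)/6)² = 9.000
te_G = (8 + 4·11 + 26)/6 = 78/6 = 13; σ²_G = ((26−8)/6)² = 9.000
te_H = (6 + 4·7 + 14)/6 = 48/6 = 8; σ²_H = ((14−6)/6)² = 1.778
te_I = (2 + 4·3 + 4)/6 = 18/6 = 3; σ²_I = ((4−2)/6)² = 0.111
te_J = (5 + 4·9 + 19)/6 = 60/6 = 10; σ²_J = ((19−5)/6)² = 5.444

Forward pass:
ES_A = 0; EF_A = 12
ES_B = 12; EF_B = 12+5 = 17
ES_C = 12; EF_C = 12+16 = 28
ES_D = 12; EF_D = 12+11 = 23
ES_E = max(EF_A=12, EF_C=28) = 28; EF_E = 28+5 = 33
ES_F = 12; EF_F = 12+14 = 26
ES_G = max(EF_B=17, EF_C=28) = 28; EF_G = 28+13 = 41
ES_H = max(EF_D=23, EF_F=26) = 26; EF_H = 26+8 = 34
ES_I = 17; EF_I = 17+3 = 20
ES_J = max(EF_B=17, EF_E=33, EF_G=41, EF_H=34, EF_I=20) = 41; EF_J = 41+10 = 51
Expected project duration μ = 51 weeks. Critical path: A → C → G → J.

Variance along critical path = 1.000 + 11.111 + 9.000 + 5.444 = 26.556; σ = √26.556 = 5.153 weeks.
Z = (61 − 51) / 5.153 = 1.941
P(T ≤ 61) = Φ(1.941) ≈ 0.974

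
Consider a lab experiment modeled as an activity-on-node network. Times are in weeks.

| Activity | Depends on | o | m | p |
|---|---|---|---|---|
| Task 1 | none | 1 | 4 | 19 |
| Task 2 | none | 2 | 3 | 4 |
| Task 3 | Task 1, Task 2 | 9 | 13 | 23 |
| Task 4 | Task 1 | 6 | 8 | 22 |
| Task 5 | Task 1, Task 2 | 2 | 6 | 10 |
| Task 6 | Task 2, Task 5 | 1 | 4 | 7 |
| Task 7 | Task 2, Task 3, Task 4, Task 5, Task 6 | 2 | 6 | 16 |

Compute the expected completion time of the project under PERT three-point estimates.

te_Task 1 = (1 + 4·4 + 19)/6 = 36/6 = 6
te_Task 2 = (2 + 4·3 + 4)/6 = 18/6 = 3
te_Task 3 = (9 + 4·13 + 23)/6 = 84/6 = 14
te_Task 4 = (6 + 4·8 + 22)/6 = 60/6 = 10
te_Task 5 = (2 + 4·6 + 10)/6 = 36/6 = 6
te_Task 6 = (1 + 4·4 + 7)/6 = 24/6 = 4
te_Task 7 = (2 + 4·6 + 16)/6 = 42/6 = 7

Forward pass:
ES_Task 1 = 0; EF_Task 1 = 6
ES_Task 2 = 0; EF_Task 2 = 3
ES_Task 3 = max(EF_Task 1=6, EF_Task 2=3) = 6; EF_Task 3 = 6+14 = 20
ES_Task 4 = 6; EF_Task 4 = 6+10 = 16
ES_Task 5 = max(EF_Task 1=6, EF_Task 2=3) = 6; EF_Task 5 = 6+6 = 12
ES_Task 6 = max(EF_Task 2=3, EF_Task 5=12) = 12; EF_Task 6 = 12+4 = 16
ES_Task 7 = max(EF_Task 2=3, EF_Task 3=20, EF_Task 4=16, EF_Task 5=12, EF_Task 6=16) = 20; EF_Task 7 = 20+7 = 27
Expected project duration μ = 27 weeks. Critical path: Task 1 → Task 3 → Task 7.

27 weeks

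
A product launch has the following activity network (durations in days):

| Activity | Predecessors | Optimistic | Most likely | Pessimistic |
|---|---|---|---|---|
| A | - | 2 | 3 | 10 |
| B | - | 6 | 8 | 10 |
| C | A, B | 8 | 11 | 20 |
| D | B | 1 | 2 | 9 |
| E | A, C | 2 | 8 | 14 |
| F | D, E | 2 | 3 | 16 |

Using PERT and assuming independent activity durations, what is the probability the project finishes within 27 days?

0.054

te_A = (2 + 4·3 + 10)/6 = 24/6 = 4; σ²_A = ((10−2)/6)² = 1.778
te_B = (6 + 4·8 + 10)/6 = 48/6 = 8; σ²_B = ((10−6)/6)² = 0.444
te_C = (8 + 4·11 + 20)/6 = 72/6 = 12; σ²_C = ((20−8)/6)² = 4.000
te_D = (1 + 4·2 + 9)/6 = 18/6 = 3; σ²_D = ((9−1)/6)² = 1.778
te_E = (2 + 4·8 + 14)/6 = 48/6 = 8; σ²_E = ((14−2)/6)² = 4.000
te_F = (2 + 4·3 + 16)/6 = 30/6 = 5; σ²_F = ((16−2)/6)² = 5.444

Forward pass:
ES_A = 0; EF_A = 4
ES_B = 0; EF_B = 8
ES_C = max(EF_A=4, EF_B=8) = 8; EF_C = 8+12 = 20
ES_D = 8; EF_D = 8+3 = 11
ES_E = max(EF_A=4, EF_C=20) = 20; EF_E = 20+8 = 28
ES_F = max(EF_D=11, EF_E=28) = 28; EF_F = 28+5 = 33
Expected project duration μ = 33 days. Critical path: B → C → E → F.

Variance along critical path = 0.444 + 4.000 + 4.000 + 5.444 = 13.889; σ = √13.889 = 3.727 days.
Z = (27 − 33) / 3.727 = -1.610
P(T ≤ 27) = Φ(-1.610) ≈ 0.054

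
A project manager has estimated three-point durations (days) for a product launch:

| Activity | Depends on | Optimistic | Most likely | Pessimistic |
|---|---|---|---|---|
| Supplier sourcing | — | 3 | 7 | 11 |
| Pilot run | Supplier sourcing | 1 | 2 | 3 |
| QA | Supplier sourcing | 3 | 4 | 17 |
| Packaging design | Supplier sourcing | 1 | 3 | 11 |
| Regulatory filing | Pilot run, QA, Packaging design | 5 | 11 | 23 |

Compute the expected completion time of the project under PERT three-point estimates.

25 days

te_Supplier sourcing = (3 + 4·7 + 11)/6 = 42/6 = 7
te_Pilot run = (1 + 4·2 + 3)/6 = 12/6 = 2
te_QA = (3 + 4·4 + 17)/6 = 36/6 = 6
te_Packaging design = (1 + 4·3 + 11)/6 = 24/6 = 4
te_Regulatory filing = (5 + 4·11 + 23)/6 = 72/6 = 12

Forward pass:
ES_Supplier sourcing = 0; EF_Supplier sourcing = 7
ES_Pilot run = 7; EF_Pilot run = 7+2 = 9
ES_QA = 7; EF_QA = 7+6 = 13
ES_Packaging design = 7; EF_Packaging design = 7+4 = 11
ES_Regulatory filing = max(EF_Pilot run=9, EF_QA=13, EF_Packaging design=11) = 13; EF_Regulatory filing = 13+12 = 25
Expected project duration μ = 25 days. Critical path: Supplier sourcing → QA → Regulatory filing.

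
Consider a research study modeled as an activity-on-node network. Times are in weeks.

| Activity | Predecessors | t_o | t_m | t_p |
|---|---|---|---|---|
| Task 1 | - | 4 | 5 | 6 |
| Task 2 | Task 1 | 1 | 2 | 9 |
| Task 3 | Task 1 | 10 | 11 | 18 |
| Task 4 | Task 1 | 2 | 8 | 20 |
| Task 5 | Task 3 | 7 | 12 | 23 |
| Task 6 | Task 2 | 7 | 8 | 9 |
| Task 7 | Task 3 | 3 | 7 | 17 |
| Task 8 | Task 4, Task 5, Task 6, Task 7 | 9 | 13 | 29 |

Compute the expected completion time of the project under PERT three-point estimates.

te_Task 1 = (4 + 4·5 + 6)/6 = 30/6 = 5
te_Task 2 = (1 + 4·2 + 9)/6 = 18/6 = 3
te_Task 3 = (10 + 4·11 + 18)/6 = 72/6 = 12
te_Task 4 = (2 + 4·8 + 20)/6 = 54/6 = 9
te_Task 5 = (7 + 4·12 + 23)/6 = 78/6 = 13
te_Task 6 = (7 + 4·8 + 9)/6 = 48/6 = 8
te_Task 7 = (3 + 4·7 + 17)/6 = 48/6 = 8
te_Task 8 = (9 + 4·13 + 29)/6 = 90/6 = 15

Forward pass:
ES_Task 1 = 0; EF_Task 1 = 5
ES_Task 2 = 5; EF_Task 2 = 5+3 = 8
ES_Task 3 = 5; EF_Task 3 = 5+12 = 17
ES_Task 4 = 5; EF_Task 4 = 5+9 = 14
ES_Task 5 = 17; EF_Task 5 = 17+13 = 30
ES_Task 6 = 8; EF_Task 6 = 8+8 = 16
ES_Task 7 = 17; EF_Task 7 = 17+8 = 25
ES_Task 8 = max(EF_Task 4=14, EF_Task 5=30, EF_Task 6=16, EF_Task 7=25) = 30; EF_Task 8 = 30+15 = 45
Expected project duration μ = 45 weeks. Critical path: Task 1 → Task 3 → Task 5 → Task 8.

45 weeks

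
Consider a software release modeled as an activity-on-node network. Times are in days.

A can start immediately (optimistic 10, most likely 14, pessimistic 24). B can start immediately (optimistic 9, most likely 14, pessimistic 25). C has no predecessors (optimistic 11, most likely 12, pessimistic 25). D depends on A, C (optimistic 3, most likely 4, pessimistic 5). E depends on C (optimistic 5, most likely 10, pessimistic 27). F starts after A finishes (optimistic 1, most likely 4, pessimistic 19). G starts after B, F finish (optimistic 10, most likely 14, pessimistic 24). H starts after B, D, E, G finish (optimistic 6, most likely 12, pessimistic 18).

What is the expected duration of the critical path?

48 days

te_A = (10 + 4·14 + 24)/6 = 90/6 = 15
te_B = (9 + 4·14 + 25)/6 = 90/6 = 15
te_C = (11 + 4·12 + 25)/6 = 84/6 = 14
te_D = (3 + 4·4 + 5)/6 = 24/6 = 4
te_E = (5 + 4·10 + 27)/6 = 72/6 = 12
te_F = (1 + 4·4 + 19)/6 = 36/6 = 6
te_G = (10 + 4·14 + 24)/6 = 90/6 = 15
te_H = (6 + 4·12 + 18)/6 = 72/6 = 12

Forward pass:
ES_A = 0; EF_A = 15
ES_B = 0; EF_B = 15
ES_C = 0; EF_C = 14
ES_D = max(EF_A=15, EF_C=14) = 15; EF_D = 15+4 = 19
ES_E = 14; EF_E = 14+12 = 26
ES_F = 15; EF_F = 15+6 = 21
ES_G = max(EF_B=15, EF_F=21) = 21; EF_G = 21+15 = 36
ES_H = max(EF_B=15, EF_D=19, EF_E=26, EF_G=36) = 36; EF_H = 36+12 = 48
Expected project duration μ = 48 days. Critical path: A → F → G → H.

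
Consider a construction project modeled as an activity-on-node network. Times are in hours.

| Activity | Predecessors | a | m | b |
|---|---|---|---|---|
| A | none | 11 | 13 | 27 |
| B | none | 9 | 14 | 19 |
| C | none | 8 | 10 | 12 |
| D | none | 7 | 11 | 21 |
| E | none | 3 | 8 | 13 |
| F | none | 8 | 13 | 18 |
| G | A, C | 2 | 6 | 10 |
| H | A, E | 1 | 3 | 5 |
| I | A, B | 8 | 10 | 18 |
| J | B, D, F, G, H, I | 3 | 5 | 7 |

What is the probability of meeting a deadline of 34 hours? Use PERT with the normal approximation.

0.825

te_A = (11 + 4·13 + 27)/6 = 90/6 = 15; σ²_A = ((27−11)/6)² = 7.111
te_B = (9 + 4·14 + 19)/6 = 84/6 = 14; σ²_B = ((19−9)/6)² = 2.778
te_C = (8 + 4·10 + 12)/6 = 60/6 = 10; σ²_C = ((12−8)/6)² = 0.444
te_D = (7 + 4·11 + 21)/6 = 72/6 = 12; σ²_D = ((21−7)/6)² = 5.444
te_E = (3 + 4·8 + 13)/6 = 48/6 = 8; σ²_E = ((13−3)/6)² = 2.778
te_F = (8 + 4·13 + 18)/6 = 78/6 = 13; σ²_F = ((18−8)/6)² = 2.778
te_G = (2 + 4·6 + 10)/6 = 36/6 = 6; σ²_G = ((10−2)/6)² = 1.778
te_H = (1 + 4·3 + 5)/6 = 18/6 = 3; σ²_H = ((5−1)/6)² = 0.444
te_I = (8 + 4·10 + 18)/6 = 66/6 = 11; σ²_I = ((18−8)/6)² = 2.778
te_J = (3 + 4·5 + 7)/6 = 30/6 = 5; σ²_J = ((7−3)/6)² = 0.444

Forward pass:
ES_A = 0; EF_A = 15
ES_B = 0; EF_B = 14
ES_C = 0; EF_C = 10
ES_D = 0; EF_D = 12
ES_E = 0; EF_E = 8
ES_F = 0; EF_F = 13
ES_G = max(EF_A=15, EF_C=10) = 15; EF_G = 15+6 = 21
ES_H = max(EF_A=15, EF_E=8) = 15; EF_H = 15+3 = 18
ES_I = max(EF_A=15, EF_B=14) = 15; EF_I = 15+11 = 26
ES_J = max(EF_B=14, EF_D=12, EF_F=13, EF_G=21, EF_H=18, EF_I=26) = 26; EF_J = 26+5 = 31
Expected project duration μ = 31 hours. Critical path: A → I → J.

Variance along critical path = 7.111 + 2.778 + 0.444 = 10.333; σ = √10.333 = 3.215 hours.
Z = (34 − 31) / 3.215 = 0.933
P(T ≤ 34) = Φ(0.933) ≈ 0.825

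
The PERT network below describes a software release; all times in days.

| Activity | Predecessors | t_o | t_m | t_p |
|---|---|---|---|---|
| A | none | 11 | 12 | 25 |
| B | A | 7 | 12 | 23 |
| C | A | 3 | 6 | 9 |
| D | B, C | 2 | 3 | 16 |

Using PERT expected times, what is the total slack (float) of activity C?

7 days

te_A = (11 + 4·12 + 25)/6 = 84/6 = 14
te_B = (7 + 4·12 + 23)/6 = 78/6 = 13
te_C = (3 + 4·6 + 9)/6 = 36/6 = 6
te_D = (2 + 4·3 + 16)/6 = 30/6 = 5

Forward pass:
ES_A = 0; EF_A = 14
ES_B = 14; EF_B = 14+13 = 27
ES_C = 14; EF_C = 14+6 = 20
ES_D = max(EF_B=27, EF_C=20) = 27; EF_D = 27+5 = 32
Expected project duration μ = 32 days. Critical path: A → B → D.

Backward pass:
LF_D = 32; LS_D = 32−5 = 27
LF_C = LS_D = 27; LS_C = 27−6 = 21
LF_B = LS_D = 27; LS_B = 27−13 = 14
LF_A = min(LS_B=14, LS_C=21) = 14; LS_A = 14−14 = 0
Slack_C = LS_C − ES_C = 21 − 14 = 7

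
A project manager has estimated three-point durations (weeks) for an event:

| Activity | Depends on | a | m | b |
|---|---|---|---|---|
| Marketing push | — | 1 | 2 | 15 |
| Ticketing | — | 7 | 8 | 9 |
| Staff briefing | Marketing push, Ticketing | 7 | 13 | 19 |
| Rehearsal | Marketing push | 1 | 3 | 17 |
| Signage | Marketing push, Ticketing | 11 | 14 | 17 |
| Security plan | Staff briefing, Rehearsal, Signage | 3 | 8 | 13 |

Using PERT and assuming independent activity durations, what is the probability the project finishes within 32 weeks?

te_Marketing push = (1 + 4·2 + 15)/6 = 24/6 = 4; σ²_Marketing push = ((15−1)/6)² = 5.444
te_Ticketing = (7 + 4·8 + 9)/6 = 48/6 = 8; σ²_Ticketing = ((9−7)/6)² = 0.111
te_Staff briefing = (7 + 4·13 + 19)/6 = 78/6 = 13; σ²_Staff briefing = ((19−7)/6)² = 4.000
te_Rehearsal = (1 + 4·3 + 17)/6 = 30/6 = 5; σ²_Rehearsal = ((17−1)/6)² = 7.111
te_Signage = (11 + 4·14 + 17)/6 = 84/6 = 14; σ²_Signage = ((17−11)/6)² = 1.000
te_Security plan = (3 + 4·8 + 13)/6 = 48/6 = 8; σ²_Security plan = ((13−3)/6)² = 2.778

Forward pass:
ES_Marketing push = 0; EF_Marketing push = 4
ES_Ticketing = 0; EF_Ticketing = 8
ES_Staff briefing = max(EF_Marketing push=4, EF_Ticketing=8) = 8; EF_Staff briefing = 8+13 = 21
ES_Rehearsal = 4; EF_Rehearsal = 4+5 = 9
ES_Signage = max(EF_Marketing push=4, EF_Ticketing=8) = 8; EF_Signage = 8+14 = 22
ES_Security plan = max(EF_Staff briefing=21, EF_Rehearsal=9, EF_Signage=22) = 22; EF_Security plan = 22+8 = 30
Expected project duration μ = 30 weeks. Critical path: Ticketing → Signage → Security plan.

Variance along critical path = 0.111 + 1.000 + 2.778 = 3.889; σ = √3.889 = 1.972 weeks.
Z = (32 − 30) / 1.972 = 1.014
P(T ≤ 32) = Φ(1.014) ≈ 0.845

0.845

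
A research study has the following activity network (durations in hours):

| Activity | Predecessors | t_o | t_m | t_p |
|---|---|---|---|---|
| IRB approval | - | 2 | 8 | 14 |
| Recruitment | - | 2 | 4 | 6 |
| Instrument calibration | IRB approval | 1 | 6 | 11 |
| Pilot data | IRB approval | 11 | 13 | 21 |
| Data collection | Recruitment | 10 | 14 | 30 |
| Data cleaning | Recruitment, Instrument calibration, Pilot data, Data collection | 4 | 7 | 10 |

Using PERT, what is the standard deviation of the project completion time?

te_IRB approval = (2 + 4·8 + 14)/6 = 48/6 = 8; σ²_IRB approval = ((14−2)/6)² = 4.000
te_Recruitment = (2 + 4·4 + 6)/6 = 24/6 = 4; σ²_Recruitment = ((6−2)/6)² = 0.444
te_Instrument calibration = (1 + 4·6 + 11)/6 = 36/6 = 6; σ²_Instrument calibration = ((11−1)/6)² = 2.778
te_Pilot data = (11 + 4·13 + 21)/6 = 84/6 = 14; σ²_Pilot data = ((21−11)/6)² = 2.778
te_Data collection = (10 + 4·14 + 30)/6 = 96/6 = 16; σ²_Data collection = ((30−10)/6)² = 11.111
te_Data cleaning = (4 + 4·7 + 10)/6 = 42/6 = 7; σ²_Data cleaning = ((10−4)/6)² = 1.000

Forward pass:
ES_IRB approval = 0; EF_IRB approval = 8
ES_Recruitment = 0; EF_Recruitment = 4
ES_Instrument calibration = 8; EF_Instrument calibration = 8+6 = 14
ES_Pilot data = 8; EF_Pilot data = 8+14 = 22
ES_Data collection = 4; EF_Data collection = 4+16 = 20
ES_Data cleaning = max(EF_Recruitment=4, EF_Instrument calibration=14, EF_Pilot data=22, EF_Data collection=20) = 22; EF_Data cleaning = 22+7 = 29
Expected project duration μ = 29 hours. Critical path: IRB approval → Pilot data → Data cleaning.

Variance along critical path = 4.000 + 2.778 + 1.000 = 7.778
σ = √7.778 = 2.789 hours

2.79 hours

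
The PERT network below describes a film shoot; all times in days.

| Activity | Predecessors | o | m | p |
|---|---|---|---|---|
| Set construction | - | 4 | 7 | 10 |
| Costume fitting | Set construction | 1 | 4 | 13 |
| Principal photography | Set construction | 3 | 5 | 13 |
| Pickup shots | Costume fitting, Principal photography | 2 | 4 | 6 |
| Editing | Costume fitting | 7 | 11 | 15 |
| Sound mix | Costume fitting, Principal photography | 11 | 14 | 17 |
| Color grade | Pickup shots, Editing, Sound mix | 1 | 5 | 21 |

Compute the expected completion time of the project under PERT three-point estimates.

34 days

te_Set construction = (4 + 4·7 + 10)/6 = 42/6 = 7
te_Costume fitting = (1 + 4·4 + 13)/6 = 30/6 = 5
te_Principal photography = (3 + 4·5 + 13)/6 = 36/6 = 6
te_Pickup shots = (2 + 4·4 + 6)/6 = 24/6 = 4
te_Editing = (7 + 4·11 + 15)/6 = 66/6 = 11
te_Sound mix = (11 + 4·14 + 17)/6 = 84/6 = 14
te_Color grade = (1 + 4·5 + 21)/6 = 42/6 = 7

Forward pass:
ES_Set construction = 0; EF_Set construction = 7
ES_Costume fitting = 7; EF_Costume fitting = 7+5 = 12
ES_Principal photography = 7; EF_Principal photography = 7+6 = 13
ES_Pickup shots = max(EF_Costume fitting=12, EF_Principal photography=13) = 13; EF_Pickup shots = 13+4 = 17
ES_Editing = 12; EF_Editing = 12+11 = 23
ES_Sound mix = max(EF_Costume fitting=12, EF_Principal photography=13) = 13; EF_Sound mix = 13+14 = 27
ES_Color grade = max(EF_Pickup shots=17, EF_Editing=23, EF_Sound mix=27) = 27; EF_Color grade = 27+7 = 34
Expected project duration μ = 34 days. Critical path: Set construction → Principal photography → Sound mix → Color grade.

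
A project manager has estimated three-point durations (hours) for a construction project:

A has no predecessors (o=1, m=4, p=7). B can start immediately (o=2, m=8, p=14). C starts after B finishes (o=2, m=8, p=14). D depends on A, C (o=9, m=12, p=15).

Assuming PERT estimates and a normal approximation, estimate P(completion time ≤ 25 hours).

te_A = (1 + 4·4 + 7)/6 = 24/6 = 4; σ²_A = ((7−1)/6)² = 1.000
te_B = (2 + 4·8 + 14)/6 = 48/6 = 8; σ²_B = ((14−2)/6)² = 4.000
te_C = (2 + 4·8 + 14)/6 = 48/6 = 8; σ²_C = ((14−2)/6)² = 4.000
te_D = (9 + 4·12 + 15)/6 = 72/6 = 12; σ²_D = ((15−9)/6)² = 1.000

Forward pass:
ES_A = 0; EF_A = 4
ES_B = 0; EF_B = 8
ES_C = 8; EF_C = 8+8 = 16
ES_D = max(EF_A=4, EF_C=16) = 16; EF_D = 16+12 = 28
Expected project duration μ = 28 hours. Critical path: B → C → D.

Variance along critical path = 4.000 + 4.000 + 1.000 = 9.000; σ = √9.000 = 3.000 hours.
Z = (25 − 28) / 3.000 = -1.000
P(T ≤ 25) = Φ(-1.000) ≈ 0.159

0.159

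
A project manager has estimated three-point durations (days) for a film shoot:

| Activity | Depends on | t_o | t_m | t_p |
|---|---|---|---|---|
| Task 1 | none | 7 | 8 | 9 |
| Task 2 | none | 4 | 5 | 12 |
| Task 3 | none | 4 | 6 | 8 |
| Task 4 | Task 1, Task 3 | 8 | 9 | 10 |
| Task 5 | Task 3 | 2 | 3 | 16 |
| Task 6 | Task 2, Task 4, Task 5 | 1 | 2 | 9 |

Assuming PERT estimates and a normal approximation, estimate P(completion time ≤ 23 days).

0.983

te_Task 1 = (7 + 4·8 + 9)/6 = 48/6 = 8; σ²_Task 1 = ((9−7)/6)² = 0.111
te_Task 2 = (4 + 4·5 + 12)/6 = 36/6 = 6; σ²_Task 2 = ((12−4)/6)² = 1.778
te_Task 3 = (4 + 4·6 + 8)/6 = 36/6 = 6; σ²_Task 3 = ((8−4)/6)² = 0.444
te_Task 4 = (8 + 4·9 + 10)/6 = 54/6 = 9; σ²_Task 4 = ((10−8)/6)² = 0.111
te_Task 5 = (2 + 4·3 + 16)/6 = 30/6 = 5; σ²_Task 5 = ((16−2)/6)² = 5.444
te_Task 6 = (1 + 4·2 + 9)/6 = 18/6 = 3; σ²_Task 6 = ((9−1)/6)² = 1.778

Forward pass:
ES_Task 1 = 0; EF_Task 1 = 8
ES_Task 2 = 0; EF_Task 2 = 6
ES_Task 3 = 0; EF_Task 3 = 6
ES_Task 4 = max(EF_Task 1=8, EF_Task 3=6) = 8; EF_Task 4 = 8+9 = 17
ES_Task 5 = 6; EF_Task 5 = 6+5 = 11
ES_Task 6 = max(EF_Task 2=6, EF_Task 4=17, EF_Task 5=11) = 17; EF_Task 6 = 17+3 = 20
Expected project duration μ = 20 days. Critical path: Task 1 → Task 4 → Task 6.

Variance along critical path = 0.111 + 0.111 + 1.778 = 2.000; σ = √2.000 = 1.414 days.
Z = (23 − 20) / 1.414 = 2.121
P(T ≤ 23) = Φ(2.121) ≈ 0.983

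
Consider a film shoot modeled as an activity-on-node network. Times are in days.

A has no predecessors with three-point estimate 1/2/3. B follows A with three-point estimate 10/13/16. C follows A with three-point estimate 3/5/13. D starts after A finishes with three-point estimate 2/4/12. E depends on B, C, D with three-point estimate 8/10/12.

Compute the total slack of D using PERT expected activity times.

8 days

te_A = (1 + 4·2 + 3)/6 = 12/6 = 2
te_B = (10 + 4·13 + 16)/6 = 78/6 = 13
te_C = (3 + 4·5 + 13)/6 = 36/6 = 6
te_D = (2 + 4·4 + 12)/6 = 30/6 = 5
te_E = (8 + 4·10 + 12)/6 = 60/6 = 10

Forward pass:
ES_A = 0; EF_A = 2
ES_B = 2; EF_B = 2+13 = 15
ES_C = 2; EF_C = 2+6 = 8
ES_D = 2; EF_D = 2+5 = 7
ES_E = max(EF_B=15, EF_C=8, EF_D=7) = 15; EF_E = 15+10 = 25
Expected project duration μ = 25 days. Critical path: A → B → E.

Backward pass:
LF_E = 25; LS_E = 25−10 = 15
LF_D = LS_E = 15; LS_D = 15−5 = 10
LF_C = LS_E = 15; LS_C = 15−6 = 9
LF_B = LS_E = 15; LS_B = 15−13 = 2
LF_A = min(LS_B=2, LS_C=9, LS_D=10) = 2; LS_A = 2−2 = 0
Slack_D = LS_D − ES_D = 10 − 2 = 8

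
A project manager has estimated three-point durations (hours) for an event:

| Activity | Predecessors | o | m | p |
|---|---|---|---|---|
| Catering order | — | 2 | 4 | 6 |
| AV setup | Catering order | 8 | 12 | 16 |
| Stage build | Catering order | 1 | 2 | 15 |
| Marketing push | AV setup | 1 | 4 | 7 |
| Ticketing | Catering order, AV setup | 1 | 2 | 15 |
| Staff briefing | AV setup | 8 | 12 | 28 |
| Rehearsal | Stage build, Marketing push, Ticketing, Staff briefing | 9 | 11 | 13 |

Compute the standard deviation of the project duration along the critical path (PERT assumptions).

te_Catering order = (2 + 4·4 + 6)/6 = 24/6 = 4; σ²_Catering order = ((6−2)/6)² = 0.444
te_AV setup = (8 + 4·12 + 16)/6 = 72/6 = 12; σ²_AV setup = ((16−8)/6)² = 1.778
te_Stage build = (1 + 4·2 + 15)/6 = 24/6 = 4; σ²_Stage build = ((15−1)/6)² = 5.444
te_Marketing push = (1 + 4·4 + 7)/6 = 24/6 = 4; σ²_Marketing push = ((7−1)/6)² = 1.000
te_Ticketing = (1 + 4·2 + 15)/6 = 24/6 = 4; σ²_Ticketing = ((15−1)/6)² = 5.444
te_Staff briefing = (8 + 4·12 + 28)/6 = 84/6 = 14; σ²_Staff briefing = ((28−8)/6)² = 11.111
te_Rehearsal = (9 + 4·11 + 13)/6 = 66/6 = 11; σ²_Rehearsal = ((13−9)/6)² = 0.444

Forward pass:
ES_Catering order = 0; EF_Catering order = 4
ES_AV setup = 4; EF_AV setup = 4+12 = 16
ES_Stage build = 4; EF_Stage build = 4+4 = 8
ES_Marketing push = 16; EF_Marketing push = 16+4 = 20
ES_Ticketing = max(EF_Catering order=4, EF_AV setup=16) = 16; EF_Ticketing = 16+4 = 20
ES_Staff briefing = 16; EF_Staff briefing = 16+14 = 30
ES_Rehearsal = max(EF_Stage build=8, EF_Marketing push=20, EF_Ticketing=20, EF_Staff briefing=30) = 30; EF_Rehearsal = 30+11 = 41
Expected project duration μ = 41 hours. Critical path: Catering order → AV setup → Staff briefing → Rehearsal.

Variance along critical path = 0.444 + 1.778 + 11.111 + 0.444 = 13.778
σ = √13.778 = 3.712 hours

3.71 hours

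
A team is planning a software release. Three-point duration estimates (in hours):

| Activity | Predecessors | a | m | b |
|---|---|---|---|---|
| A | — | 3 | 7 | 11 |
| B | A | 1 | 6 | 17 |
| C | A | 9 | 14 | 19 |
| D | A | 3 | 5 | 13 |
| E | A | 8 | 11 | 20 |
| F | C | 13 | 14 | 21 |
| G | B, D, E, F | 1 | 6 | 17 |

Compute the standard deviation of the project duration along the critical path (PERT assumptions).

3.67 hours

te_A = (3 + 4·7 + 11)/6 = 42/6 = 7; σ²_A = ((11−3)/6)² = 1.778
te_B = (1 + 4·6 + 17)/6 = 42/6 = 7; σ²_B = ((17−1)/6)² = 7.111
te_C = (9 + 4·14 + 19)/6 = 84/6 = 14; σ²_C = ((19−9)/6)² = 2.778
te_D = (3 + 4·5 + 13)/6 = 36/6 = 6; σ²_D = ((13−3)/6)² = 2.778
te_E = (8 + 4·11 + 20)/6 = 72/6 = 12; σ²_E = ((20−8)/6)² = 4.000
te_F = (13 + 4·14 + 21)/6 = 90/6 = 15; σ²_F = ((21−13)/6)² = 1.778
te_G = (1 + 4·6 + 17)/6 = 42/6 = 7; σ²_G = ((17−1)/6)² = 7.111

Forward pass:
ES_A = 0; EF_A = 7
ES_B = 7; EF_B = 7+7 = 14
ES_C = 7; EF_C = 7+14 = 21
ES_D = 7; EF_D = 7+6 = 13
ES_E = 7; EF_E = 7+12 = 19
ES_F = 21; EF_F = 21+15 = 36
ES_G = max(EF_B=14, EF_D=13, EF_E=19, EF_F=36) = 36; EF_G = 36+7 = 43
Expected project duration μ = 43 hours. Critical path: A → C → F → G.

Variance along critical path = 1.778 + 2.778 + 1.778 + 7.111 = 13.444
σ = √13.444 = 3.667 hours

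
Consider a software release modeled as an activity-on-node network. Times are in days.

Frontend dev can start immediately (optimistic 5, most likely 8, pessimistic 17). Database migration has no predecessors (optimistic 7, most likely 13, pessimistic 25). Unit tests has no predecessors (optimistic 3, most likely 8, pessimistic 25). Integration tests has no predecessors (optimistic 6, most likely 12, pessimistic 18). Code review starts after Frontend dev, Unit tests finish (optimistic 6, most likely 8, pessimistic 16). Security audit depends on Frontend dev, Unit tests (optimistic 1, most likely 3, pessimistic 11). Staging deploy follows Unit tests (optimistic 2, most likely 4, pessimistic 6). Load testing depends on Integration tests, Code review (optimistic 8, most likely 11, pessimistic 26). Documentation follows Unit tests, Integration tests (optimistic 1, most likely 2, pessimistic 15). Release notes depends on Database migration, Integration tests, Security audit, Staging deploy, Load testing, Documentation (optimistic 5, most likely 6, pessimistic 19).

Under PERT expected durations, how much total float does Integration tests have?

7 days

te_Frontend dev = (5 + 4·8 + 17)/6 = 54/6 = 9
te_Database migration = (7 + 4·13 + 25)/6 = 84/6 = 14
te_Unit tests = (3 + 4·8 + 25)/6 = 60/6 = 10
te_Integration tests = (6 + 4·12 + 18)/6 = 72/6 = 12
te_Code review = (6 + 4·8 + 16)/6 = 54/6 = 9
te_Security audit = (1 + 4·3 + 11)/6 = 24/6 = 4
te_Staging deploy = (2 + 4·4 + 6)/6 = 24/6 = 4
te_Load testing = (8 + 4·11 + 26)/6 = 78/6 = 13
te_Documentation = (1 + 4·2 + 15)/6 = 24/6 = 4
te_Release notes = (5 + 4·6 + 19)/6 = 48/6 = 8

Forward pass:
ES_Frontend dev = 0; EF_Frontend dev = 9
ES_Database migration = 0; EF_Database migration = 14
ES_Unit tests = 0; EF_Unit tests = 10
ES_Integration tests = 0; EF_Integration tests = 12
ES_Code review = max(EF_Frontend dev=9, EF_Unit tests=10) = 10; EF_Code review = 10+9 = 19
ES_Security audit = max(EF_Frontend dev=9, EF_Unit tests=10) = 10; EF_Security audit = 10+4 = 14
ES_Staging deploy = 10; EF_Staging deploy = 10+4 = 14
ES_Load testing = max(EF_Integration tests=12, EF_Code review=19) = 19; EF_Load testing = 19+13 = 32
ES_Documentation = max(EF_Unit tests=10, EF_Integration tests=12) = 12; EF_Documentation = 12+4 = 16
ES_Release notes = max(EF_Database migration=14, EF_Integration tests=12, EF_Security audit=14, EF_Staging deploy=14, EF_Load testing=32, EF_Documentation=16) = 32; EF_Release notes = 32+8 = 40
Expected project duration μ = 40 days. Critical path: Unit tests → Code review → Load testing → Release notes.

Backward pass:
LF_Release notes = 40; LS_Release notes = 40−8 = 32
LF_Documentation = LS_Release notes = 32; LS_Documentation = 32−4 = 28
LF_Load testing = LS_Release notes = 32; LS_Load testing = 32−13 = 19
LF_Staging deploy = LS_Release notes = 32; LS_Staging deploy = 32−4 = 28
LF_Security audit = LS_Release notes = 32; LS_Security audit = 32−4 = 28
LF_Code review = LS_Load testing = 19; LS_Code review = 19−9 = 10
LF_Integration tests = min(LS_Load testing=19, LS_Documentation=28, LS_Release notes=32) = 19; LS_Integration tests = 19−12 = 7
LF_Unit tests = min(LS_Code review=10, LS_Security audit=28, LS_Staging deploy=28, LS_Documentation=28) = 10; LS_Unit tests = 10−10 = 0
LF_Database migration = LS_Release notes = 32; LS_Database migration = 32−14 = 18
LF_Frontend dev = min(LS_Code review=10, LS_Security audit=28) = 10; LS_Frontend dev = 10−9 = 1
Slack_Integration tests = LS_Integration tests − ES_Integration tests = 7 − 0 = 7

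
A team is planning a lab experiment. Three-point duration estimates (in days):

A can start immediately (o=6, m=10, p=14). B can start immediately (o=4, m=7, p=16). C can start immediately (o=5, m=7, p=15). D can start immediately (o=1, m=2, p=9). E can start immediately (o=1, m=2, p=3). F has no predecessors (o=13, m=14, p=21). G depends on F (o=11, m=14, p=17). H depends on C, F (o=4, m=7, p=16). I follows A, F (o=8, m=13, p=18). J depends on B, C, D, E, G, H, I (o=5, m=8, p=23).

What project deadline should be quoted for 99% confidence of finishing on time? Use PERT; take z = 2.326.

47.0 days

te_A = (6 + 4·10 + 14)/6 = 60/6 = 10; σ²_A = ((14−6)/6)² = 1.778
te_B = (4 + 4·7 + 16)/6 = 48/6 = 8; σ²_B = ((16−4)/6)² = 4.000
te_C = (5 + 4·7 + 15)/6 = 48/6 = 8; σ²_C = ((15−5)/6)² = 2.778
te_D = (1 + 4·2 + 9)/6 = 18/6 = 3; σ²_D = ((9−1)/6)² = 1.778
te_E = (1 + 4·2 + 3)/6 = 12/6 = 2; σ²_E = ((3−1)/6)² = 0.111
te_F = (13 + 4·14 + 21)/6 = 90/6 = 15; σ²_F = ((21−13)/6)² = 1.778
te_G = (11 + 4·14 + 17)/6 = 84/6 = 14; σ²_G = ((17−11)/6)² = 1.000
te_H = (4 + 4·7 + 16)/6 = 48/6 = 8; σ²_H = ((16−4)/6)² = 4.000
te_I = (8 + 4·13 + 18)/6 = 78/6 = 13; σ²_I = ((18−8)/6)² = 2.778
te_J = (5 + 4·8 + 23)/6 = 60/6 = 10; σ²_J = ((23−5)/6)² = 9.000

Forward pass:
ES_A = 0; EF_A = 10
ES_B = 0; EF_B = 8
ES_C = 0; EF_C = 8
ES_D = 0; EF_D = 3
ES_E = 0; EF_E = 2
ES_F = 0; EF_F = 15
ES_G = 15; EF_G = 15+14 = 29
ES_H = max(EF_C=8, EF_F=15) = 15; EF_H = 15+8 = 23
ES_I = max(EF_A=10, EF_F=15) = 15; EF_I = 15+13 = 28
ES_J = max(EF_B=8, EF_C=8, EF_D=3, EF_E=2, EF_G=29, EF_H=23, EF_I=28) = 29; EF_J = 29+10 = 39
Expected project duration μ = 39 days. Critical path: F → G → J.

Variance along critical path = 1.778 + 1.000 + 9.000 = 11.778; σ = 3.432 days.
D = μ + z·σ = 39 + 2.326·3.432 = 47.0 days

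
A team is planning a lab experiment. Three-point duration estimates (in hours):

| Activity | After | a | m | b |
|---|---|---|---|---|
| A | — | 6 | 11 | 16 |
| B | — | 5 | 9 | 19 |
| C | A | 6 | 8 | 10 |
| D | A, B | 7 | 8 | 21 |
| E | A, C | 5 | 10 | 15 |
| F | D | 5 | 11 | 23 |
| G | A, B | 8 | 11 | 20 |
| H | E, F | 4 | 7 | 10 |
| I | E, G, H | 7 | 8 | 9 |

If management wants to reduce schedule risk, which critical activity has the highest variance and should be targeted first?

te_A = (6 + 4·11 + 16)/6 = 66/6 = 11; σ²_A = ((16−6)/6)² = 2.778
te_B = (5 + 4·9 + 19)/6 = 60/6 = 10; σ²_B = ((19−5)/6)² = 5.444
te_C = (6 + 4·8 + 10)/6 = 48/6 = 8; σ²_C = ((10−6)/6)² = 0.444
te_D = (7 + 4·8 + 21)/6 = 60/6 = 10; σ²_D = ((21−7)/6)² = 5.444
te_E = (5 + 4·10 + 15)/6 = 60/6 = 10; σ²_E = ((15−5)/6)² = 2.778
te_F = (5 + 4·11 + 23)/6 = 72/6 = 12; σ²_F = ((23−5)/6)² = 9.000
te_G = (8 + 4·11 + 20)/6 = 72/6 = 12; σ²_G = ((20−8)/6)² = 4.000
te_H = (4 + 4·7 + 10)/6 = 42/6 = 7; σ²_H = ((10−4)/6)² = 1.000
te_I = (7 + 4·8 + 9)/6 = 48/6 = 8; σ²_I = ((9−7)/6)² = 0.111

Forward pass:
ES_A = 0; EF_A = 11
ES_B = 0; EF_B = 10
ES_C = 11; EF_C = 11+8 = 19
ES_D = max(EF_A=11, EF_B=10) = 11; EF_D = 11+10 = 21
ES_E = max(EF_A=11, EF_C=19) = 19; EF_E = 19+10 = 29
ES_F = 21; EF_F = 21+12 = 33
ES_G = max(EF_A=11, EF_B=10) = 11; EF_G = 11+12 = 23
ES_H = max(EF_E=29, EF_F=33) = 33; EF_H = 33+7 = 40
ES_I = max(EF_E=29, EF_G=23, EF_H=40) = 40; EF_I = 40+8 = 48
Expected project duration μ = 48 hours. Critical path: A → D → F → H → I.

Variances on critical path: σ²_A=2.778, σ²_D=5.444, σ²_F=9.000, σ²_H=1.000, σ²_I=0.111.
Largest is σ²_F = 9.000.

F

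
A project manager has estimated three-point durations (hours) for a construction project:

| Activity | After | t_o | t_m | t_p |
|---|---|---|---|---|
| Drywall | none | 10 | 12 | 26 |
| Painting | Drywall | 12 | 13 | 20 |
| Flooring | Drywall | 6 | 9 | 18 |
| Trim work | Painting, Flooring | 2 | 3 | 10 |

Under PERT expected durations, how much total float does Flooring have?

4 hours

te_Drywall = (10 + 4·12 + 26)/6 = 84/6 = 14
te_Painting = (12 + 4·13 + 20)/6 = 84/6 = 14
te_Flooring = (6 + 4·9 + 18)/6 = 60/6 = 10
te_Trim work = (2 + 4·3 + 10)/6 = 24/6 = 4

Forward pass:
ES_Drywall = 0; EF_Drywall = 14
ES_Painting = 14; EF_Painting = 14+14 = 28
ES_Flooring = 14; EF_Flooring = 14+10 = 24
ES_Trim work = max(EF_Painting=28, EF_Flooring=24) = 28; EF_Trim work = 28+4 = 32
Expected project duration μ = 32 hours. Critical path: Drywall → Painting → Trim work.

Backward pass:
LF_Trim work = 32; LS_Trim work = 32−4 = 28
LF_Flooring = LS_Trim work = 28; LS_Flooring = 28−10 = 18
LF_Painting = LS_Trim work = 28; LS_Painting = 28−14 = 14
LF_Drywall = min(LS_Painting=14, LS_Flooring=18) = 14; LS_Drywall = 14−14 = 0
Slack_Flooring = LS_Flooring − ES_Flooring = 18 − 14 = 4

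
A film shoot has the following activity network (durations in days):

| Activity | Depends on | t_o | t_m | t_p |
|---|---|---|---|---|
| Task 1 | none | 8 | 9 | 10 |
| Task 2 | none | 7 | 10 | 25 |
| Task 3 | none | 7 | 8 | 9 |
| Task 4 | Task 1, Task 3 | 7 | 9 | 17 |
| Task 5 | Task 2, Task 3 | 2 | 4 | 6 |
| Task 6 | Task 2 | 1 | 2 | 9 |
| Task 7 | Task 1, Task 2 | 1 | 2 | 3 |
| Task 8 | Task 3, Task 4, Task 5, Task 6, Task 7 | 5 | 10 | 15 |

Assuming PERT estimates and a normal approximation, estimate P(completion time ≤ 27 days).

te_Task 1 = (8 + 4·9 + 10)/6 = 54/6 = 9; σ²_Task 1 = ((10−8)/6)² = 0.111
te_Task 2 = (7 + 4·10 + 25)/6 = 72/6 = 12; σ²_Task 2 = ((25−7)/6)² = 9.000
te_Task 3 = (7 + 4·8 + 9)/6 = 48/6 = 8; σ²_Task 3 = ((9−7)/6)² = 0.111
te_Task 4 = (7 + 4·9 + 17)/6 = 60/6 = 10; σ²_Task 4 = ((17−7)/6)² = 2.778
te_Task 5 = (2 + 4·4 + 6)/6 = 24/6 = 4; σ²_Task 5 = ((6−2)/6)² = 0.444
te_Task 6 = (1 + 4·2 + 9)/6 = 18/6 = 3; σ²_Task 6 = ((9−1)/6)² = 1.778
te_Task 7 = (1 + 4·2 + 3)/6 = 12/6 = 2; σ²_Task 7 = ((3−1)/6)² = 0.111
te_Task 8 = (5 + 4·10 + 15)/6 = 60/6 = 10; σ²_Task 8 = ((15−5)/6)² = 2.778

Forward pass:
ES_Task 1 = 0; EF_Task 1 = 9
ES_Task 2 = 0; EF_Task 2 = 12
ES_Task 3 = 0; EF_Task 3 = 8
ES_Task 4 = max(EF_Task 1=9, EF_Task 3=8) = 9; EF_Task 4 = 9+10 = 19
ES_Task 5 = max(EF_Task 2=12, EF_Task 3=8) = 12; EF_Task 5 = 12+4 = 16
ES_Task 6 = 12; EF_Task 6 = 12+3 = 15
ES_Task 7 = max(EF_Task 1=9, EF_Task 2=12) = 12; EF_Task 7 = 12+2 = 14
ES_Task 8 = max(EF_Task 3=8, EF_Task 4=19, EF_Task 5=16, EF_Task 6=15, EF_Task 7=14) = 19; EF_Task 8 = 19+10 = 29
Expected project duration μ = 29 days. Critical path: Task 1 → Task 4 → Task 8.

Variance along critical path = 0.111 + 2.778 + 2.778 = 5.667; σ = √5.667 = 2.380 days.
Z = (27 − 29) / 2.380 = -0.840
P(T ≤ 27) = Φ(-0.840) ≈ 0.200

0.200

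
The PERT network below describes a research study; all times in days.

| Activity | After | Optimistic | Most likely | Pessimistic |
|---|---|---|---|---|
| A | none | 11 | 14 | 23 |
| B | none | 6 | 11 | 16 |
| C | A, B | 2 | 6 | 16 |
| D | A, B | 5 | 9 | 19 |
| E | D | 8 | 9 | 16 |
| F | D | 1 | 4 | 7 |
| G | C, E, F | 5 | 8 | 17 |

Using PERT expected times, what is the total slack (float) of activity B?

te_A = (11 + 4·14 + 23)/6 = 90/6 = 15
te_B = (6 + 4·11 + 16)/6 = 66/6 = 11
te_C = (2 + 4·6 + 16)/6 = 42/6 = 7
te_D = (5 + 4·9 + 19)/6 = 60/6 = 10
te_E = (8 + 4·9 + 16)/6 = 60/6 = 10
te_F = (1 + 4·4 + 7)/6 = 24/6 = 4
te_G = (5 + 4·8 + 17)/6 = 54/6 = 9

Forward pass:
ES_A = 0; EF_A = 15
ES_B = 0; EF_B = 11
ES_C = max(EF_A=15, EF_B=11) = 15; EF_C = 15+7 = 22
ES_D = max(EF_A=15, EF_B=11) = 15; EF_D = 15+10 = 25
ES_E = 25; EF_E = 25+10 = 35
ES_F = 25; EF_F = 25+4 = 29
ES_G = max(EF_C=22, EF_E=35, EF_F=29) = 35; EF_G = 35+9 = 44
Expected project duration μ = 44 days. Critical path: A → D → E → G.

Backward pass:
LF_G = 44; LS_G = 44−9 = 35
LF_F = LS_G = 35; LS_F = 35−4 = 31
LF_E = LS_G = 35; LS_E = 35−10 = 25
LF_D = min(LS_E=25, LS_F=31) = 25; LS_D = 25−10 = 15
LF_C = LS_G = 35; LS_C = 35−7 = 28
LF_B = min(LS_C=28, LS_D=15) = 15; LS_B = 15−11 = 4
LF_A = min(LS_C=28, LS_D=15) = 15; LS_A = 15−15 = 0
Slack_B = LS_B − ES_B = 4 − 0 = 4

4 days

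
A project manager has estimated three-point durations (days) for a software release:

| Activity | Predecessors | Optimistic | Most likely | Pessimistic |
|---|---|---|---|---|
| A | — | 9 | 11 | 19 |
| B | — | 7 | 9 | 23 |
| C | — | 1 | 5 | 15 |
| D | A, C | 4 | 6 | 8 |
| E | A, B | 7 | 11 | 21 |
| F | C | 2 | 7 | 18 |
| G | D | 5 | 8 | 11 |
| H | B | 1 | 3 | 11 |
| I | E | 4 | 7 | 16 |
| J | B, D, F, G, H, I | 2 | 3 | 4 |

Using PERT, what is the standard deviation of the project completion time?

te_A = (9 + 4·11 + 19)/6 = 72/6 = 12; σ²_A = ((19−9)/6)² = 2.778
te_B = (7 + 4·9 + 23)/6 = 66/6 = 11; σ²_B = ((23−7)/6)² = 7.111
te_C = (1 + 4·5 + 15)/6 = 36/6 = 6; σ²_C = ((15−1)/6)² = 5.444
te_D = (4 + 4·6 + 8)/6 = 36/6 = 6; σ²_D = ((8−4)/6)² = 0.444
te_E = (7 + 4·11 + 21)/6 = 72/6 = 12; σ²_E = ((21−7)/6)² = 5.444
te_F = (2 + 4·7 + 18)/6 = 48/6 = 8; σ²_F = ((18−2)/6)² = 7.111
te_G = (5 + 4·8 + 11)/6 = 48/6 = 8; σ²_G = ((11−5)/6)² = 1.000
te_H = (1 + 4·3 + 11)/6 = 24/6 = 4; σ²_H = ((11−1)/6)² = 2.778
te_I = (4 + 4·7 + 16)/6 = 48/6 = 8; σ²_I = ((16−4)/6)² = 4.000
te_J = (2 + 4·3 + 4)/6 = 18/6 = 3; σ²_J = ((4−2)/6)² = 0.111

Forward pass:
ES_A = 0; EF_A = 12
ES_B = 0; EF_B = 11
ES_C = 0; EF_C = 6
ES_D = max(EF_A=12, EF_C=6) = 12; EF_D = 12+6 = 18
ES_E = max(EF_A=12, EF_B=11) = 12; EF_E = 12+12 = 24
ES_F = 6; EF_F = 6+8 = 14
ES_G = 18; EF_G = 18+8 = 26
ES_H = 11; EF_H = 11+4 = 15
ES_I = 24; EF_I = 24+8 = 32
ES_J = max(EF_B=11, EF_D=18, EF_F=14, EF_G=26, EF_H=15, EF_I=32) = 32; EF_J = 32+3 = 35
Expected project duration μ = 35 days. Critical path: A → E → I → J.

Variance along critical path = 2.778 + 5.444 + 4.000 + 0.111 = 12.333
σ = √12.333 = 3.512 days

3.51 days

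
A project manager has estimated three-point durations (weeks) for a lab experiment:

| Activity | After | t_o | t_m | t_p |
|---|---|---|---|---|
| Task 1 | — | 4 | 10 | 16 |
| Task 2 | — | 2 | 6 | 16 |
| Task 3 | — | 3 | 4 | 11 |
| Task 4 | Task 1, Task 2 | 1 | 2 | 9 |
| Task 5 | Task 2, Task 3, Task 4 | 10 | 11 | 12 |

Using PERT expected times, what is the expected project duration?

te_Task 1 = (4 + 4·10 + 16)/6 = 60/6 = 10
te_Task 2 = (2 + 4·6 + 16)/6 = 42/6 = 7
te_Task 3 = (3 + 4·4 + 11)/6 = 30/6 = 5
te_Task 4 = (1 + 4·2 + 9)/6 = 18/6 = 3
te_Task 5 = (10 + 4·11 + 12)/6 = 66/6 = 11

Forward pass:
ES_Task 1 = 0; EF_Task 1 = 10
ES_Task 2 = 0; EF_Task 2 = 7
ES_Task 3 = 0; EF_Task 3 = 5
ES_Task 4 = max(EF_Task 1=10, EF_Task 2=7) = 10; EF_Task 4 = 10+3 = 13
ES_Task 5 = max(EF_Task 2=7, EF_Task 3=5, EF_Task 4=13) = 13; EF_Task 5 = 13+11 = 24
Expected project duration μ = 24 weeks. Critical path: Task 1 → Task 4 → Task 5.

24 weeks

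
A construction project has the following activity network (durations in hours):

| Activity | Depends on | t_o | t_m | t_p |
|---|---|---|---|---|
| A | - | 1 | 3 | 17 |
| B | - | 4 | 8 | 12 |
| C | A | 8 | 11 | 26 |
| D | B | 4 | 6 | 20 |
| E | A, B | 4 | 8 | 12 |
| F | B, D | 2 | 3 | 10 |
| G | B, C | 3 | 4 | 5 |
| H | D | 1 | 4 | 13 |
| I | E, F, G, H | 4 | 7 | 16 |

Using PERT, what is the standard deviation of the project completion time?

te_A = (1 + 4·3 + 17)/6 = 30/6 = 5; σ²_A = ((17−1)/6)² = 7.111
te_B = (4 + 4·8 + 12)/6 = 48/6 = 8; σ²_B = ((12−4)/6)² = 1.778
te_C = (8 + 4·11 + 26)/6 = 78/6 = 13; σ²_C = ((26−8)/6)² = 9.000
te_D = (4 + 4·6 + 20)/6 = 48/6 = 8; σ²_D = ((20−4)/6)² = 7.111
te_E = (4 + 4·8 + 12)/6 = 48/6 = 8; σ²_E = ((12−4)/6)² = 1.778
te_F = (2 + 4·3 + 10)/6 = 24/6 = 4; σ²_F = ((10−2)/6)² = 1.778
te_G = (3 + 4·4 + 5)/6 = 24/6 = 4; σ²_G = ((5−3)/6)² = 0.111
te_H = (1 + 4·4 + 13)/6 = 30/6 = 5; σ²_H = ((13−1)/6)² = 4.000
te_I = (4 + 4·7 + 16)/6 = 48/6 = 8; σ²_I = ((16−4)/6)² = 4.000

Forward pass:
ES_A = 0; EF_A = 5
ES_B = 0; EF_B = 8
ES_C = 5; EF_C = 5+13 = 18
ES_D = 8; EF_D = 8+8 = 16
ES_E = max(EF_A=5, EF_B=8) = 8; EF_E = 8+8 = 16
ES_F = max(EF_B=8, EF_D=16) = 16; EF_F = 16+4 = 20
ES_G = max(EF_B=8, EF_C=18) = 18; EF_G = 18+4 = 22
ES_H = 16; EF_H = 16+5 = 21
ES_I = max(EF_E=16, EF_F=20, EF_G=22, EF_H=21) = 22; EF_I = 22+8 = 30
Expected project duration μ = 30 hours. Critical path: A → C → G → I.

Variance along critical path = 7.111 + 9.000 + 0.111 + 4.000 = 20.222
σ = √20.222 = 4.497 hours

4.50 hours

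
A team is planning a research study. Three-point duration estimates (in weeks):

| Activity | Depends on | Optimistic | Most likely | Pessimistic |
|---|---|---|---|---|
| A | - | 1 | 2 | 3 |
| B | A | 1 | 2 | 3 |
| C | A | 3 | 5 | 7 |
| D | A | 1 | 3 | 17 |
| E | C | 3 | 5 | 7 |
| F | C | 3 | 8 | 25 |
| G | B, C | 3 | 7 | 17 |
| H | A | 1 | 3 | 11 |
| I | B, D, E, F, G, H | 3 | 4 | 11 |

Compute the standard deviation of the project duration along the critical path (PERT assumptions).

te_A = (1 + 4·2 + 3)/6 = 12/6 = 2; σ²_A = ((3−1)/6)² = 0.111
te_B = (1 + 4·2 + 3)/6 = 12/6 = 2; σ²_B = ((3−1)/6)² = 0.111
te_C = (3 + 4·5 + 7)/6 = 30/6 = 5; σ²_C = ((7−3)/6)² = 0.444
te_D = (1 + 4·3 + 17)/6 = 30/6 = 5; σ²_D = ((17−1)/6)² = 7.111
te_E = (3 + 4·5 + 7)/6 = 30/6 = 5; σ²_E = ((7−3)/6)² = 0.444
te_F = (3 + 4·8 + 25)/6 = 60/6 = 10; σ²_F = ((25−3)/6)² = 13.444
te_G = (3 + 4·7 + 17)/6 = 48/6 = 8; σ²_G = ((17−3)/6)² = 5.444
te_H = (1 + 4·3 + 11)/6 = 24/6 = 4; σ²_H = ((11−1)/6)² = 2.778
te_I = (3 + 4·4 + 11)/6 = 30/6 = 5; σ²_I = ((11−3)/6)² = 1.778

Forward pass:
ES_A = 0; EF_A = 2
ES_B = 2; EF_B = 2+2 = 4
ES_C = 2; EF_C = 2+5 = 7
ES_D = 2; EF_D = 2+5 = 7
ES_E = 7; EF_E = 7+5 = 12
ES_F = 7; EF_F = 7+10 = 17
ES_G = max(EF_B=4, EF_C=7) = 7; EF_G = 7+8 = 15
ES_H = 2; EF_H = 2+4 = 6
ES_I = max(EF_B=4, EF_D=7, EF_E=12, EF_F=17, EF_G=15, EF_H=6) = 17; EF_I = 17+5 = 22
Expected project duration μ = 22 weeks. Critical path: A → C → F → I.

Variance along critical path = 0.111 + 0.444 + 13.444 + 1.778 = 15.778
σ = √15.778 = 3.972 weeks

3.97 weeks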